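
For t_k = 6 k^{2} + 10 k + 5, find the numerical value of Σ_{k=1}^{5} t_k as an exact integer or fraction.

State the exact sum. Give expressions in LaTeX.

Σ = 505

Compute t_(k+1)/t_k: get (6*k**2 + 22*k + 21)/(6*k**2 + 10*k + 5).
So A=1 and B=1, with C=k**2 + 5*k/3 + 5/6.
Key eq: (1)·f(k+1) = (1)·f(k) + (k**2 + 5*k/3 + 5/6).
Bound: deg f ≤ 3.
Solve for f: f(k) = k*(2*k**2 + 2*k + 1)/6 (degree 3 ≤ 3).
R(k) = B(k−1)·f(k)/C(k) = k*(2*k**2 + 2*k + 1)/(6*k**2 + 10*k + 5); s_k = R·t_k = k*(2*k**2 + 2*k + 1).
Check: Δs_k = 6*k**2 + 10*k + 5. ✓
Sum = s_(6) − s_(1); s_(6) = 510, s_(1) = 5 ⇒ 505.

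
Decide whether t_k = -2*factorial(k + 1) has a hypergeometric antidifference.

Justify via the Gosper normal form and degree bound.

No — t_k has no hypergeometric antidifference.

Compute t_(k+1)/t_k: get k + 2.
Gosper form: A/B · C(k+1)/C(k) with A=k + 2, B=1, C=1.
f must satisfy (k + 2)·f(k+1) − (1)·f(k) = 1.
Bound: deg f ≤ -1.
Negative degree bound (-1): no f exists, t_k not Gosper-summable.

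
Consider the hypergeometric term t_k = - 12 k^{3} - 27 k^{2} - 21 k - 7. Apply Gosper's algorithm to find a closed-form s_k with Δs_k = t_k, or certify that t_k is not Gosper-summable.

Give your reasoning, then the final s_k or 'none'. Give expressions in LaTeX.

The ratio is (12*k**3 + 63*k**2 + 111*k + 67)/(12*k**3 + 27*k**2 + 21*k + 7).
A = 1, B = 1, C = k**3 + 9*k**2/4 + 7*k/4 + 7/12.
Need (1)·f(k+1) − (1)·f(k) = k**3 + 9*k**2/4 + 7*k/4 + 7/12.
Bound: deg f ≤ 4.
A polynomial solution: f(k) = k*(3*k**3 + 3*k**2 + 1)/12.
Certificate R = B(k−1)f/C = k*(3*k**3 + 3*k**2 + 1)/(12*k**3 + 27*k**2 + 21*k + 7) gives s_k = -3*k**4 - 3*k**3 - k.
Verify: -12*k**3 - 27*k**2 - 21*k - 7 matches t_k.

s_k = - 3 k^{4} - 3 k^{3} - k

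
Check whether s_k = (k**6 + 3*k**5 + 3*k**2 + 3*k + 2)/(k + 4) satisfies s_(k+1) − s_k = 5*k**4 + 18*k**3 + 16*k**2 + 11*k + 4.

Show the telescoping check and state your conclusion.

s_(k+1) = (3*k + (k + 1)**6 + 3*(k + 1)**5 + 3*(k + 1)**2 + 5)/(k + 5)
s_(k+1) − s_k = (5*k**6 + 51*k**5 + 170*k**4 + 245*k**3 + 204*k**2 + 115*k + 38)/(k**2 + 9*k + 20)
(s_(k+1) − s_k) − t_k = 3*(-4*k**5 - 36*k**4 - 90*k**3 - 73*k**2 - 47*k - 14)/(k**2 + 9*k + 20)

Invalid: residual 3*(-4*k**5 - 36*k**4 - 90*k**3 - 73*k**2 - 47*k - 14)/(k**2 + 9*k + 20) ≠ 0.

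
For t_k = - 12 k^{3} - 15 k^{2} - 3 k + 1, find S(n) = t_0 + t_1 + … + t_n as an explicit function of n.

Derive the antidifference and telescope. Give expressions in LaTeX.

t_(k+1)/t_k = (12*k**3 + 51*k**2 + 69*k + 29)/(12*k**3 + 15*k**2 + 3*k - 1).
Take A(k)=1, B(k)=1, C(k)=k**3 + 5*k**2/4 + k/4 - 1/12.
Key eq: (1)·f(k+1) = (1)·f(k) + (k**3 + 5*k**2/4 + k/4 - 1/12).
deg f ≤ 4 (via 0,0,3).
Solve for f: f(k) = k**2*(3*k**2 - k - 3)/12 (degree 4 ≤ 4).
So s_k = (B(k−1)f/C)·t_k = (k**2*(3*k**2 - k - 3)/(12*k**3 + 15*k**2 + 3*k - 1))·t_k = k**2*(-3*k**2 + k + 3).
Δs = -12*k**3 - 15*k**2 - 3*k + 1, as required.
Σ_(k=0)^n t_k = s_(n+1) − s_(0) = (-3*n**4 - 11*n**3 - 12*n**2 - 3*n + 1) − (0), i.e. -3*n**4 - 11*n**3 - 12*n**2 - 3*n + 1.

S(n) = - 3 n^{4} - 11 n^{3} - 12 n^{2} - 3 n + 1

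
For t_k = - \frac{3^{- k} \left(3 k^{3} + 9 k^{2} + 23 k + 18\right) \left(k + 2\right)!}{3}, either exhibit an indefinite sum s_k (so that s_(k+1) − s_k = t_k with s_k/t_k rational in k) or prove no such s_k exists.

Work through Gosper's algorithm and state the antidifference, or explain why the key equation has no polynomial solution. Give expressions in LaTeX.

Step 1: r(k) = (3*k**4 + 27*k**3 + 104*k**2 + 203*k + 159)/(3*(3*k**3 + 9*k**2 + 23*k + 18)).
Gosper form: A/B · C(k+1)/C(k) with A=k/3 + 1, B=1, C=k**3 + 3*k**2 + 23*k/3 + 6.
f must satisfy (k/3 + 1)·f(k+1) − (1)·f(k) = k**3 + 3*k**2 + 23*k/3 + 6.
Bound: deg f ≤ 2.
A polynomial solution: f(k) = 3*k**2 + 3*k - 1.
Then R = B(k−1)f/C = 3*(3*k**2 + 3*k - 1)/(3*k**3 + 9*k**2 + 23*k + 18), so s_k = R(k)·t_k = -(3*k**2 + 3*k - 1)*factorial(k + 2)/3**k.
Δs = -(3*k**3 + 9*k**2 + 23*k + 18)*factorial(k + 2)/(3*3**k), as required.

s_k = - 3^{- k} \left(3 k^{2} + 3 k - 1\right) \left(k + 2\right)!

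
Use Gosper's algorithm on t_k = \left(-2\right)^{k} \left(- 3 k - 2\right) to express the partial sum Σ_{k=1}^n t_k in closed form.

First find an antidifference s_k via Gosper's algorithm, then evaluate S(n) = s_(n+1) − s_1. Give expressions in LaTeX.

S(n) = - 2 \left(-2\right)^{n} n - 2 \left(-2\right)^{n} + 2

Ratio r(k) = 2*(-3*k - 5)/(3*k + 2).
Normal form (A,B,C) = (-2, 1, k + 2/3).
Key eq: (-2)·f(k+1) = (1)·f(k) + (k + 2/3).
Degrees (0,0,1) ⇒ d ≤ 1.
Solving with deg f ≤ 1: f(k) = -k/3.
Then R = B(k−1)f/C = -k/(3*k + 2), so s_k = R(k)·t_k = (-2)**k*k.
s_(k+1) − s_k = (-2)**k*(-3*k - 2) = t_k.
Telescope: S(n) = s_(n+1) − s_(1) = (-2)**(n + 1)*(n + 1) − (-2) = -2*(-2)**n*n - 2*(-2)**n + 2.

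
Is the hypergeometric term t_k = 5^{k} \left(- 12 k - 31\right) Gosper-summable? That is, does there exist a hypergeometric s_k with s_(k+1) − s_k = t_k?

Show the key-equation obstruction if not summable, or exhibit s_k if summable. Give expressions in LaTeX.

Yes. s_k = 5^{k} \left(- 3 k - 4\right).

The ratio is 5*(12*k + 43)/(12*k + 31).
Normal form (A,B,C) = (5, 1, k + 31/12).
Solve (5)·f(k+1) − (1)·f(k) = k + 31/12.
Degrees (0,0,1) ⇒ d ≤ 1.
Solve for f: f(k) = (3*k + 4)/12 (degree 1 ≤ 1).
R(k) = B(k−1)·f(k)/C(k) = (3*k + 4)/(12*k + 31); s_k = R·t_k = 5**k*(-3*k - 4).
s_(k+1) − s_k = 5**k*(-12*k - 31) = t_k.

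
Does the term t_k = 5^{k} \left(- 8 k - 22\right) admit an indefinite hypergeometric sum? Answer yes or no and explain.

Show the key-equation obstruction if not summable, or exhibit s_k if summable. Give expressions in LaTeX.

Compute t_(k+1)/t_k: get 5*(4*k + 15)/(4*k + 11).
Factor: A=5; B=1; C=k + 11/4.
f must satisfy (5)·f(k+1) − (1)·f(k) = k + 11/4.
From deg A=0, deg B=0, deg C=1: d=1.
Match coefficients ⇒ f(k) = (2*k + 3)/8.
Then R = B(k−1)f/C = (2*k + 3)/(2*(4*k + 11)), so s_k = R(k)·t_k = 5**k*(-2*k - 3).
Verify: 5**k*(-8*k - 22) matches t_k.

Yes. s_k = 5^{k} \left(- 2 k - 3\right).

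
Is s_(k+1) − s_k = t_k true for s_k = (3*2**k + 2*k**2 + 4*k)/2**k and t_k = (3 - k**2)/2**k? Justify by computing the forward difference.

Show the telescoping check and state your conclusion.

s_(k+1) = (3*2**k + k**2 + 4*k + 3)/2**k
s_(k+1) − s_k = (3 - k**2)/2**k
(s_(k+1) − s_k) − t_k = 0

Valid — Δs_k = t_k.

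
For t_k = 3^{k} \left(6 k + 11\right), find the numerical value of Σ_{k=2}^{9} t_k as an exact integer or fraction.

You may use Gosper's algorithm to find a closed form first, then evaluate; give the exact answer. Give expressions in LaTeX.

Σ = 1830456

Compute t_(k+1)/t_k: get 3*(6*k + 17)/(6*k + 11).
Gosper form: A/B · C(k+1)/C(k) with A=3, B=1, C=k + 11/6.
Key eq: (3)·f(k+1) = (1)·f(k) + (k + 11/6).
Bound: deg f ≤ 1.
Solving with deg f ≤ 1: f(k) = (3*k + 1)/6.
So s_k = (B(k−1)f/C)·t_k = ((3*k + 1)/(6*k + 11))·t_k = 3**k*(3*k + 1).
Check: Δs_k = 3**k*(6*k + 11). ✓
Sum = s_(10) − s_(2); s_(10) = 1830519, s_(2) = 63 ⇒ 1830456.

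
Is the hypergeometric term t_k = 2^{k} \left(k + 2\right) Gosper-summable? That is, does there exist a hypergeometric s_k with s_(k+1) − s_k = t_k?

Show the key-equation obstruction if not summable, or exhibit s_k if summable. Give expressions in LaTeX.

Step 1: r(k) = 2*(k + 3)/(k + 2).
Factor: A=2; B=1; C=k + 2.
Need (2)·f(k+1) − (1)·f(k) = k + 2.
Degrees (0,0,1) ⇒ d ≤ 1.
A polynomial solution: f(k) = k.
Certificate R = B(k−1)f/C = k/(k + 2) gives s_k = 2**k*k.
Δs = 2**k*(k + 2), as required.

Yes. s_k = 2^{k} k.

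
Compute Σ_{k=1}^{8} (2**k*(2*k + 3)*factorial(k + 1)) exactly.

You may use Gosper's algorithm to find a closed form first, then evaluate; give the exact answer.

Ratio r(k) = 2*(k + 2)*(2*k + 5)/(2*k + 3).
A = 2*k + 4, B = 1, C = k + 3/2.
f must satisfy (2*k + 4)·f(k+1) − (1)·f(k) = k + 3/2.
From deg A=1, deg B=0, deg C=1: d=0.
Match coefficients ⇒ f(k) = 1/2.
Then R = B(k−1)f/C = 1/(2*k + 3), so s_k = R(k)·t_k = 2**k*factorial(k + 1).
Δs = 2**k*(2*k + 3)*factorial(k + 1), as required.
Sum = s_(9) − s_(1); s_(9) = 1857945600, s_(1) = 4 ⇒ 1857945596.

Σ = 1857945596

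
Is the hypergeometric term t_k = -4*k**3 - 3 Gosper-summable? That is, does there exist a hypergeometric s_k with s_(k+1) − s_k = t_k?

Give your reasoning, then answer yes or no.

Compute t_(k+1)/t_k: get (4*(k + 1)**3 + 3)/(4*k**3 + 3).
Normal form (A,B,C) = (1, 1, k**3 + 3/4).
Key eq: (1)·f(k+1) = (1)·f(k) + (k**3 + 3/4).
From deg A=0, deg B=0, deg C=3: d=4.
Match coefficients ⇒ f(k) = k*(k**3 - 2*k**2 + k + 3)/4.
Then R = B(k−1)f/C = k*(k**3 - 2*k**2 + k + 3)/(4*k**3 + 3), so s_k = R(k)·t_k = k*(-k**3 + 2*k**2 - k - 3).
Δs = -4*k**3 - 3, as required.

Yes. s_k = k*(-k**3 + 2*k**2 - k - 3).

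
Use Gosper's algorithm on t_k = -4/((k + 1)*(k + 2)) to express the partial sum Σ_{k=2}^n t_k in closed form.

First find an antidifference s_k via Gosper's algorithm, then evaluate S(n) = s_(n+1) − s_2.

S(n) = 4*(1 - n)/(3*(n + 2))

Ratio r(k) = (k + 1)/(k + 3).
So A=k + 1 and B=k + 3, with C=1.
Set up (k + 1)·f(k+1) − (k + 2)·f(k) − (1) = 0.
From deg A=1, deg B=1, deg C=0: d=1.
Match coefficients ⇒ f(k) = k.
So s_k = (B(k−1)f/C)·t_k = (k*(k + 2))·t_k = -4*k/(k + 1).
s_(k+1) − s_k = -4/(k**2 + 3*k + 2) = t_k.
Telescope: S(n) = s_(n+1) − s_(2) = 4*(-n - 1)/(n + 2) − (-8/3) = 4*(1 - n)/(3*(n + 2)).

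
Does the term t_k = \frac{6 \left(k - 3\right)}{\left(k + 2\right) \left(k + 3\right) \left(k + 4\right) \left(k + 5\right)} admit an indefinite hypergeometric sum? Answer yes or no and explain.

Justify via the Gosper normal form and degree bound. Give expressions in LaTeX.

Compute t_(k+1)/t_k: get (k - 2)*(k + 2)/((k - 3)*(k + 6)).
So A=k + 2 and B=k + 6, with C=k - 3.
f must satisfy (k + 2)·f(k+1) − (k + 5)·f(k) = k - 3.
Bound: deg f ≤ 3.
Coefficient equations give f(k) = -k*(k**2 + 9*k + 44)/36.
Get s_k = R·t_k = k*(-k**2 - 9*k - 44)/(6*(k + 2)*(k + 3)*(k + 4)) with R(k) = B(k−1)f(k)/C(k) = -k*(k + 5)*(k**2 + 9*k + 44)/(36*(k - 3)).
Verify: 6*(k - 3)/(k**4 + 14*k**3 + 71*k**2 + 154*k + 120) matches t_k.

Yes. s_k = \frac{k \left(- k^{2} - 9 k - 44\right)}{6 \left(k + 2\right) \left(k + 3\right) \left(k + 4\right)}.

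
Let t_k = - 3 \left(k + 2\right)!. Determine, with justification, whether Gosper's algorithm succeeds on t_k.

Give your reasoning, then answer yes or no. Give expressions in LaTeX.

t_(k+1)/t_k = k + 3.
Take A(k)=k + 3, B(k)=1, C(k)=1.
Solve (k + 3)·f(k+1) − (1)·f(k) = 1.
Bound: deg f ≤ -1.
deg f ≤ -1 is impossible — no certificate.

No — t_k has no hypergeometric antidifference.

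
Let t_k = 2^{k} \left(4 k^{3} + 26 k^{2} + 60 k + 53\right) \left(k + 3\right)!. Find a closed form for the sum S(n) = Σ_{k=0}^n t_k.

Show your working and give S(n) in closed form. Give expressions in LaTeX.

The ratio is 2*(4*k**4 + 54*k**3 + 276*k**2 + 639*k + 572)/(4*k**3 + 26*k**2 + 60*k + 53).
So A=2*k + 8 and B=1, with C=k**3 + 13*k**2/2 + 15*k + 53/4.
Need (2*k + 8)·f(k+1) − (1)·f(k) = k**3 + 13*k**2/2 + 15*k + 53/4.
deg f ≤ 2 (via 1,0,3).
A polynomial solution: f(k) = (2*k**2 + 2*k + 3)/4.
Certificate R = B(k−1)f/C = (2*k**2 + 2*k + 3)/(4*k**3 + 26*k**2 + 60*k + 53) gives s_k = 2**k*(2*k**2 + 2*k + 3)*factorial(k + 3).
Check: Δs_k = 2**k*(4*k**3 + 26*k**2 + 60*k + 53)*factorial(k + 3). ✓
Σ_(k=0)^n t_k = s_(n+1) − s_(0) = (2**(n + 1)*(2*n**2 + 6*n + 7)*factorial(n + 4)) − (18), i.e. 4*2**n*n**2*factorial(n + 4) + 12*2**n*n*factorial(n + 4) + 14*2**n*factorial(n + 4) - 18.

S(n) = 4 \cdot 2^{n} n^{2} \left(n + 4\right)! + 12 \cdot 2^{n} n \left(n + 4\right)! + 14 \cdot 2^{n} \left(n + 4\right)! - 18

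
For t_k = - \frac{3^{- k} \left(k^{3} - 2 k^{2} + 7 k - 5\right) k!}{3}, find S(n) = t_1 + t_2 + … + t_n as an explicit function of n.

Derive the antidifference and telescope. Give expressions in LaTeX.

S(n) = 3^{- n - 1} \left(3^{n} - n^{3} n! - n^{2} n! - n n! - n!\right)

r(k) = (k**4 + 2*k**3 + 7*k**2 + 7*k + 1)/(3*(k**3 - 2*k**2 + 7*k - 5)) after simplifying.
A = k/3 + 1/3, B = 1, C = k**3 - 2*k**2 + 7*k - 5.
f must satisfy (k/3 + 1/3)·f(k+1) − (1)·f(k) = k**3 - 2*k**2 + 7*k - 5.
Degrees (1,0,3) ⇒ d ≤ 2.
Solving with deg f ≤ 2: f(k) = 3*(k**2 - 2*k + 2).
Get s_k = R·t_k = -(k**2 - 2*k + 2)*factorial(k)/3**k with R(k) = B(k−1)f(k)/C(k) = 3*(k**2 - 2*k + 2)/(k**3 - 2*k**2 + 7*k - 5).
Δs = -(k**3 - 2*k**2 + 7*k - 5)*factorial(k)/(3*3**k), as required.
Evaluate: s_(n+1) = -3**(-n - 1)*(n**2 + 1)*factorial(n + 1); subtract s_(1) = -1/3 ⇒ S(n) = 3**(-n - 1)*(3**n - n**3*factorial(n) - n**2*factorial(n) - n*factorial(n) - factorial(n)).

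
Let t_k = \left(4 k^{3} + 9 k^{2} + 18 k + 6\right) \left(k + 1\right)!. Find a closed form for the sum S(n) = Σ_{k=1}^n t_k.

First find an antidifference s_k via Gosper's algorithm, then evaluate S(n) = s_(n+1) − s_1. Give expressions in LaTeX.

Compute t_(k+1)/t_k: get (4*k**4 + 29*k**3 + 90*k**2 + 133*k + 74)/(4*k**3 + 9*k**2 + 18*k + 6).
Take A(k)=k + 2, B(k)=1, C(k)=k**3 + 9*k**2/4 + 9*k/2 + 3/2.
Key eq: (k + 2)·f(k+1) = (1)·f(k) + (k**3 + 9*k**2/4 + 9*k/2 + 3/2).
Degrees (1,0,3) ⇒ d ≤ 2.
Match coefficients ⇒ f(k) = (4*k**2 - 3*k + 4)/4.
Then R = B(k−1)f/C = (4*k**2 - 3*k + 4)/(4*k**3 + 9*k**2 + 18*k + 6), so s_k = R(k)·t_k = (4*k**2 - 3*k + 4)*factorial(k + 1).
Verify: (4*k**3 + 9*k**2 + 18*k + 6)*factorial(k + 1) matches t_k.
Σ_(k=1)^n t_k = s_(n+1) − s_(1) = ((4*n**2 + 5*n + 5)*factorial(n + 2)) − (10), i.e. 4*n**4*factorial(n) + 17*n**3*factorial(n) + 28*n**2*factorial(n) + 25*n*factorial(n) + 10*factorial(n) - 10.

S(n) = 4 n^{4} n! + 17 n^{3} n! + 28 n^{2} n! + 25 n n! + 10 n! - 10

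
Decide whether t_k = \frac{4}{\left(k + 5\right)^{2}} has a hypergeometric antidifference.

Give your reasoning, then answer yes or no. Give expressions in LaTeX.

r(k) = (k + 5)**2/(k + 6)**2 after simplifying.
Take A(k)=k**2 + 10*k + 25, B(k)=k**2 + 12*k + 36, C(k)=1.
Solve (k**2 + 10*k + 25)·f(k+1) − (k**2 + 10*k + 25)·f(k) = 1.
Degrees (2,2,0) ⇒ d ≤ 0.
Generic f = c0 gives residual -1; -1 = 0 cannot hold, so t_k is not Gosper-summable.

No — the linear system for f has no solution.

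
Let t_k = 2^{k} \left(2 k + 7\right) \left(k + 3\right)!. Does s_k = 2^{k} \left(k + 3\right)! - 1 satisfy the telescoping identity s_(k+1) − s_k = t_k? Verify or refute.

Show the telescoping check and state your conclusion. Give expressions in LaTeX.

Valid: the claim telescopes to t_k.

s_(k+1) = 2**(k + 1)*factorial(k + 4) - 1
s_(k+1) − s_k = 2**k*(2*k + 7)*factorial(k + 3)
(s_(k+1) − s_k) − t_k = 0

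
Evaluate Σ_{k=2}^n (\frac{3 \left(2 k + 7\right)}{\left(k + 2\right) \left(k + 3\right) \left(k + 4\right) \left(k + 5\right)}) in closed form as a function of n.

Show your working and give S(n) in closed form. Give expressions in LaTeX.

The ratio is (k + 2)*(2*k + 9)/((k + 6)*(2*k + 7)).
Take A(k)=k + 2, B(k)=k + 6, C(k)=k + 7/2.
Key eq: (k + 2)·f(k+1) = (k + 5)·f(k) + (k + 7/2).
d = 3 from the (1,1,1) case.
Solve for f: f(k) = k*(k + 3)*(k + 6)/16 (degree 3 ≤ 3).
Then R = B(k−1)f/C = k*(k + 3)*(k + 5)*(k + 6)/(8*(2*k + 7)), so s_k = R(k)·t_k = 3*k*(k + 6)/(8*(k**2 + 6*k + 8)).
Δs = 3*(2*k + 7)/(k**4 + 14*k**3 + 71*k**2 + 154*k + 120), as required.
Σ_(k=2)^n t_k = s_(n+1) − s_(2) = (3*(n**2 + 8*n + 7)/(8*(n**2 + 8*n + 15))) − (1/4), i.e. (n**2 + 8*n - 9)/(8*(n**2 + 8*n + 15)).

S(n) = \frac{n^{2} + 8 n - 9}{8 \left(n^{2} + 8 n + 15\right)}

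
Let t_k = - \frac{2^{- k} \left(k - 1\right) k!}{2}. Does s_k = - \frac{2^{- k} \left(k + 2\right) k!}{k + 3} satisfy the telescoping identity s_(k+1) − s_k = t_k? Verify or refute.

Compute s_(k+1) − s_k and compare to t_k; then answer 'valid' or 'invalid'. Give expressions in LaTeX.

Invalid: residual \frac{2^{- k} \left(k^{2} + 2 k - 5\right) k!}{2 \left(k + 3\right) \left(k + 4\right)} ≠ 0.

s_(k+1) = -(k + 3)*factorial(k + 1)/(2*2**k*(k + 4))
s_(k+1) − s_k = -(k**3 + 5*k**2 + 3*k - 7)*factorial(k)/(2*2**k*(k + 3)*(k + 4))
(s_(k+1) − s_k) − t_k = (k**2 + 2*k - 5)*factorial(k)/(2*2**k*(k + 3)*(k + 4))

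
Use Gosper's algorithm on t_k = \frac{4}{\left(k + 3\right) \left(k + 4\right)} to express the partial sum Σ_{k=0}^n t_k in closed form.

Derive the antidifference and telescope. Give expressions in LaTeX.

Step 1: r(k) = (k + 3)/(k + 5).
Take A(k)=k + 3, B(k)=k + 5, C(k)=1.
Need (k + 3)·f(k+1) − (k + 4)·f(k) = 1.
d = 1 from the (1,1,0) case.
Solving with deg f ≤ 1: f(k) = k/3.
Then R = B(k−1)f/C = k*(k + 4)/3, so s_k = R(k)·t_k = 4*k/(3*(k + 3)).
s_(k+1) − s_k = 4/(k**2 + 7*k + 12) = t_k.
Evaluate: s_(n+1) = 4*(n + 1)/(3*(n + 4)); subtract s_(0) = 0 ⇒ S(n) = 4*(n + 1)/(3*(n + 4)).

S(n) = \frac{4 \left(n + 1\right)}{3 \left(n + 4\right)}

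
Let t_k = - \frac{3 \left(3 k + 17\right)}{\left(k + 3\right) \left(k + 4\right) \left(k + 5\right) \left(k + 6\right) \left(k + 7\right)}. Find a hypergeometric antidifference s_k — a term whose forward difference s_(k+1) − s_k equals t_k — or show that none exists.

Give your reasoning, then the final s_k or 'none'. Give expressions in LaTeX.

Compute t_(k+1)/t_k: get (k + 3)*(3*k + 20)/((k + 8)*(3*k + 17)).
A = k + 3, B = k + 8, C = k + 17/3.
f must satisfy (k + 3)·f(k+1) − (k + 7)·f(k) = k + 17/3.
Bound: deg f ≤ 4.
Solve for f: f(k) = k*(k + 5)*(k**2 + 13*k + 54)/216 (degree 4 ≤ 4).
So s_k = (B(k−1)f/C)·t_k = (k*(k + 5)*(k + 7)*(k**2 + 13*k + 54)/(72*(3*k + 17)))·t_k = k*(-k**2 - 13*k - 54)/(24*(k**3 + 13*k**2 + 54*k + 72)).
Δs = 3*(-3*k - 17)/(k**5 + 25*k**4 + 245*k**3 + 1175*k**2 + 2754*k + 2520), as required.

s_k = \frac{k \left(- k^{2} - 13 k - 54\right)}{24 \left(k^{3} + 13 k^{2} + 54 k + 72\right)}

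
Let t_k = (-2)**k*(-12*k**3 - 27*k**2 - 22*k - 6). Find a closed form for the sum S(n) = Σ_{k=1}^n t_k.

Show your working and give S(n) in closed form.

t_(k+1)/t_k = 2*(-12*k**3 - 63*k**2 - 112*k - 67)/(12*k**3 + 27*k**2 + 22*k + 6).
Factor: A=-2; B=1; C=k**3 + 9*k**2/4 + 11*k/6 + 1/2.
Solve (-2)·f(k+1) − (1)·f(k) = k**3 + 9*k**2/4 + 11*k/6 + 1/2.
deg f ≤ 3 (via 0,0,3).
A polynomial solution: f(k) = -k*(4*k**2 + k - 2)/12.
Then R = B(k−1)f/C = -k*(4*k**2 + k - 2)/(12*k**3 + 27*k**2 + 22*k + 6), so s_k = R(k)·t_k = (-2)**k*k*(4*k**2 + k - 2).
Δs = (-2)**k*(-12*k**3 - 27*k**2 - 22*k - 6), as required.
Evaluate: s_(n+1) = (-2)**(n + 1)*(4*n**3 + 13*n**2 + 12*n + 3); subtract s_(1) = -6 ⇒ S(n) = -8*(-2)**n*n**3 - 26*(-2)**n*n**2 - 24*(-2)**n*n - 6*(-2)**n + 6.

S(n) = -8*(-2)**n*n**3 - 26*(-2)**n*n**2 - 24*(-2)**n*n - 6*(-2)**n + 6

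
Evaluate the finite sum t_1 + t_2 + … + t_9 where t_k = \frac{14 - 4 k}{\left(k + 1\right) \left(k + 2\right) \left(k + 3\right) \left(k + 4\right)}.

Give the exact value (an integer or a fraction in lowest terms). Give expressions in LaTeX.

t_(k+1)/t_k = (k + 1)*(2*k - 5)/((k + 5)*(2*k - 7)).
Gosper form: A/B · C(k+1)/C(k) with A=k + 1, B=k + 5, C=k - 7/2.
Solve (k + 1)·f(k+1) − (k + 4)·f(k) = k - 7/2.
From deg A=1, deg B=1, deg C=1: d=3.
Solving with deg f ≤ 3: f(k) = -k*(k**2 + 6*k + 14)/6.
Get s_k = R·t_k = 2*k*(k**2 + 6*k + 14)/(3*(k + 1)*(k + 2)*(k + 3)) with R(k) = B(k−1)f(k)/C(k) = -k*(k + 4)*(k**2 + 6*k + 14)/(3*(2*k - 7)).
Verify: 2*(7 - 2*k)/(k**4 + 10*k**3 + 35*k**2 + 50*k + 24) matches t_k.
Evaluate s at k=10 and k=1: 290/429 and 7/12; difference 53/572.

Σ = 53/572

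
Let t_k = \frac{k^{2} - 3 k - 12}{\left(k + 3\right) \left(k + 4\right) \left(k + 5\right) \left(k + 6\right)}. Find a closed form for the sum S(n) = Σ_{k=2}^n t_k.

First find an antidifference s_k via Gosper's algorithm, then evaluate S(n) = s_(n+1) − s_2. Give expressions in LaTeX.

S(n) = \frac{n^{3} - 15 n^{2} - 46 n + 60}{30 \left(n^{3} + 15 n^{2} + 74 n + 120\right)}

r(k) = (k + 3)*(3*k - (k + 1)**2 + 15)/((k + 7)*(-k**2 + 3*k + 12)) after simplifying.
Normal form (A,B,C) = (k + 3, k + 7, k**2 - 3*k - 12).
Need (k + 3)·f(k+1) − (k + 6)·f(k) = k**2 - 3*k - 12.
From deg A=1, deg B=1, deg C=2: d=3.
Solving with deg f ≤ 3: f(k) = -k*(k**2 + 72*k + 167)/60.
Get s_k = R·t_k = k*(-k**2 - 72*k - 167)/(60*(k + 3)*(k + 4)*(k + 5)) with R(k) = B(k−1)f(k)/C(k) = -k*(k + 6)*(k**2 + 72*k + 167)/(60*(k**2 - 3*k - 12)).
Δs = (k**2 - 3*k - 12)/(k**4 + 18*k**3 + 119*k**2 + 342*k + 360), as required.
s_(n+1) = (-n**3 - 75*n**2 - 314*n - 240)/(60*(n**3 + 15*n**2 + 74*n + 120)) and s_(2) = -1/20, so S(n) = (n**3 - 15*n**2 - 46*n + 60)/(30*(n**3 + 15*n**2 + 74*n + 120)).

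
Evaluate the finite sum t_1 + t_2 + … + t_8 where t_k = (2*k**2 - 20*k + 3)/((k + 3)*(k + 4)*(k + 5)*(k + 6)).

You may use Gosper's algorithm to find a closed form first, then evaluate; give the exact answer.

Σ = -383/5460

r(k) = -(k + 3)*(20*k - 2*(k + 1)**2 + 17)/((k + 7)*(2*k**2 - 20*k + 3)) after simplifying.
Take A(k)=k + 3, B(k)=k + 7, C(k)=k**2 - 10*k + 3/2.
Key eq: (k + 3)·f(k+1) = (k + 6)·f(k) + (k**2 - 10*k + 3/2).
Degrees (1,1,2) ⇒ d ≤ 3.
Solve for f: f(k) = -k*(2*k - 3)/2 (degree 2 ≤ 3).
Certificate R = B(k−1)f/C = -k*(k + 6)*(2*k - 3)/(2*k**2 - 20*k + 3) gives s_k = k*(3 - 2*k)/((k + 3)*(k + 4)*(k + 5)).
Verify: (2*k**2 - 20*k + 3)/(k**4 + 18*k**3 + 119*k**2 + 342*k + 360) matches t_k.
Σ_(k=1)^(8) t_k = s_(9) − s_(1) = -45/728 − (1/120) = -383/5460.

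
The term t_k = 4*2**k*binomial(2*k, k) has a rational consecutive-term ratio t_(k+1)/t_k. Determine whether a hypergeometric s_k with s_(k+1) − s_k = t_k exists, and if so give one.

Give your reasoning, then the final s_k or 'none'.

r(k) = 4*(2*k + 1)/(k + 1) after simplifying.
A = 8*k + 4, B = k + 1, C = 1.
Solve (8*k + 4)·f(k+1) − (k)·f(k) = 1.
From deg A=1, deg B=1, deg C=0: d=-1.
Negative degree bound (-1): no f exists, t_k not Gosper-summable.

not Gosper-summable; s_k does not exist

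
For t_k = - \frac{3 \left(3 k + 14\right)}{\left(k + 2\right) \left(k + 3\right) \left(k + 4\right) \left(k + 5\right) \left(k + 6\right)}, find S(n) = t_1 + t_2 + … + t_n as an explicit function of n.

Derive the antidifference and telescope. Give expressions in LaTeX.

S(n) = \frac{n \left(- n^{2} - 13 n - 54\right)}{24 \left(n^{3} + 13 n^{2} + 54 n + 72\right)}

Step 1: r(k) = (k + 2)*(3*k + 17)/((k + 7)*(3*k + 14)).
So A=k + 2 and B=k + 7, with C=k + 14/3.
Set up (k + 2)·f(k+1) − (k + 6)·f(k) − (k + 14/3) = 0.
From deg A=1, deg B=1, deg C=1: d=4.
Solve for f: f(k) = k*(k + 4)*(k**2 + 10*k + 31)/90 (degree 4 ≤ 4).
Certificate R = B(k−1)f/C = k*(k + 4)*(k + 6)*(k**2 + 10*k + 31)/(30*(3*k + 14)) gives s_k = k*(-k**2 - 10*k - 31)/(10*(k**3 + 10*k**2 + 31*k + 30)).
Verify: 3*(-3*k - 14)/(k**5 + 20*k**4 + 155*k**3 + 580*k**2 + 1044*k + 720) matches t_k.
Σ_(k=1)^n t_k = s_(n+1) − s_(1) = ((-n**3 - 13*n**2 - 54*n - 42)/(10*(n**3 + 13*n**2 + 54*n + 72))) − (-7/120), i.e. n*(-n**2 - 13*n - 54)/(24*(n**3 + 13*n**2 + 54*n + 72)).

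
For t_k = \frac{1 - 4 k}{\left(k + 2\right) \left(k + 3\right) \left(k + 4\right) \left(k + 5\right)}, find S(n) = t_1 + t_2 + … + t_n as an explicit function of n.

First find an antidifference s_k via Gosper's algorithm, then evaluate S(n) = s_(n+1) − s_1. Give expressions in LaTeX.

S(n) = \frac{n \left(- n^{2} - 12 n - 7\right)}{20 \left(n^{3} + 12 n^{2} + 47 n + 60\right)}

Compute t_(k+1)/t_k: get (k + 2)*(4*k + 3)/((k + 6)*(4*k - 1)).
So A=k + 2 and B=k + 6, with C=k - 1/4.
Need (k + 2)·f(k+1) − (k + 5)·f(k) = k - 1/4.
Bound: deg f ≤ 3.
Solve for f: f(k) = k*(k - 2)*(k + 11)/96 (degree 3 ≤ 3).
R(k) = B(k−1)·f(k)/C(k) = k*(k - 2)*(k + 5)*(k + 11)/(24*(4*k - 1)); s_k = R·t_k = k*(-k**2 - 9*k + 22)/(24*(k + 2)*(k + 3)*(k + 4)).
Verify: (1 - 4*k)/(k**4 + 14*k**3 + 71*k**2 + 154*k + 120) matches t_k.
Telescope: S(n) = s_(n+1) − s_(1) = (-n**3 - 12*n**2 + n + 12)/(24*(n**3 + 12*n**2 + 47*n + 60)) − (1/120) = n*(-n**2 - 12*n - 7)/(20*(n**3 + 12*n**2 + 47*n + 60)).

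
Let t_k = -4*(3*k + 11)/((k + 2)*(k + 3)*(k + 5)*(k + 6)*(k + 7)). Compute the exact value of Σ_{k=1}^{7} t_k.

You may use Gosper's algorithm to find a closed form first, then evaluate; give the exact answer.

r(k) = (k + 2)*(k + 5)*(3*k + 14)/((k + 4)*(k + 8)*(3*k + 11)) after simplifying.
Gosper form: A/B · C(k+1)/C(k) with A=k + 2, B=k + 8, C=k**2 + 23*k/3 + 44/3.
Need (k + 2)·f(k+1) − (k + 7)·f(k) = k**2 + 23*k/3 + 44/3.
deg f ≤ 5 (via 1,1,2).
Match coefficients ⇒ f(k) = k*(k + 3)*(k + 4)*(k**2 + 13*k + 52)/180.
Certificate R = B(k−1)f/C = k*(k + 3)*(k + 7)*(k**2 + 13*k + 52)/(60*(3*k + 11)) gives s_k = k*(-k**2 - 13*k - 52)/(15*(k**3 + 13*k**2 + 52*k + 60)).
s_(k+1) − s_k = 4*(-3*k - 11)/(k**5 + 23*k**4 + 203*k**3 + 853*k**2 + 1692*k + 1260) = t_k.
Sum = s_(8) − s_(1); s_(8) = -88/1365, s_(1) = -11/315 ⇒ -121/4095.

Σ = -121/4095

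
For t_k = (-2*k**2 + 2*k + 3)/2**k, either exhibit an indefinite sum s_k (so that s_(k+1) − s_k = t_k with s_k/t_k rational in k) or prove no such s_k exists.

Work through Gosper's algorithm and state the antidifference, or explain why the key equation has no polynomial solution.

t_(k+1)/t_k = (k**2 + k - 3/2)/(2*k**2 - 2*k - 3).
Factor: A=1/2; B=1; C=k**2 - k - 3/2.
Set up (1/2)·f(k+1) − (1)·f(k) − (k**2 - k - 3/2) = 0.
deg f ≤ 2 (via 0,0,2).
Coefficient equations give f(k) = -2*k**2 - 2*k - 1.
So s_k = (B(k−1)f/C)·t_k = (-2*(2*k**2 + 2*k + 1)/(2*k**2 - 2*k - 3))·t_k = 2*(2*k**2 + 2*k + 1)/2**k.
Verify: (-2*k**2 + 2*k + 3)/2**k matches t_k.

s_k = 2*(2*k**2 + 2*k + 1)/2**k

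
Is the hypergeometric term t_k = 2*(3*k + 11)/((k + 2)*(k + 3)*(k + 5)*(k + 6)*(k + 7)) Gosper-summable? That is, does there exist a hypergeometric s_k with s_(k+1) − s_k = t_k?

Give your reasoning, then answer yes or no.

Yes. s_k = k*(k**2 + 13*k + 52)/(30*(k**3 + 13*k**2 + 52*k + 60)).

Step 1: r(k) = (k + 2)*(k + 5)*(3*k + 14)/((k + 4)*(k + 8)*(3*k + 11)).
Normal form (A,B,C) = (k + 2, k + 8, k**2 + 23*k/3 + 44/3).
Solve (k + 2)·f(k+1) − (k + 7)·f(k) = k**2 + 23*k/3 + 44/3.
Bound: deg f ≤ 5.
Solving with deg f ≤ 5: f(k) = k*(k + 3)*(k + 4)*(k**2 + 13*k + 52)/180.
R(k) = B(k−1)·f(k)/C(k) = k*(k + 3)*(k + 7)*(k**2 + 13*k + 52)/(60*(3*k + 11)); s_k = R·t_k = k*(k**2 + 13*k + 52)/(30*(k**3 + 13*k**2 + 52*k + 60)).
Check: Δs_k = 2*(3*k + 11)/(k**5 + 23*k**4 + 203*k**3 + 853*k**2 + 1692*k + 1260). ✓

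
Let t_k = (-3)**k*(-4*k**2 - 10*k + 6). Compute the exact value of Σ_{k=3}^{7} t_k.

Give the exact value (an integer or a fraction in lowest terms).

The ratio is 3*(-2*k**2 - 9*k - 4)/(2*k**2 + 5*k - 3).
Normal form (A,B,C) = (-3, 1, k**2 + 5*k/2 - 3/2).
Need (-3)·f(k+1) − (1)·f(k) = k**2 + 5*k/2 - 3/2.
Degrees (0,0,2) ⇒ d ≤ 2.
Coefficient equations give f(k) = -(k**2 + k - 3)/4.
Get s_k = R·t_k = (-3)**k*(k**2 + k - 3) with R(k) = B(k−1)f(k)/C(k) = -(k**2 + k - 3)/(2*(k + 3)*(2*k - 1)).
Verify: (-3)**k*(-4*k**2 - 10*k + 6) matches t_k.
Evaluate s at k=8 and k=3: 452709 and -243; difference 452952.

Σ = 452952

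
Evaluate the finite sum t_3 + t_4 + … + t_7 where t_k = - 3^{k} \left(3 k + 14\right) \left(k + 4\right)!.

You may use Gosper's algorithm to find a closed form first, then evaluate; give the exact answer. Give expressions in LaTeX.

The ratio is 3*(k + 5)*(3*k + 17)/(3*k + 14).
Normal form (A,B,C) = (3*k + 15, 1, k + 14/3).
f must satisfy (3*k + 15)·f(k+1) − (1)·f(k) = k + 14/3.
Bound: deg f ≤ 0.
Solve for f: f(k) = 1/3 (degree 0 ≤ 0).
R(k) = B(k−1)·f(k)/C(k) = 1/(3*k + 14); s_k = R·t_k = -3**k*factorial(k + 4).
Verify: -3**k*(3*k + 14)*factorial(k + 4) matches t_k.
Evaluate s at k=8 and k=3: -3142729497600 and -136080; difference -3142729361520.

Σ = -3142729361520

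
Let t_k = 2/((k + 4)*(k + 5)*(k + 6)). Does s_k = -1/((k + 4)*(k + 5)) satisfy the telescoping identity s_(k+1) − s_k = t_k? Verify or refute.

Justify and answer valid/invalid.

s_(k+1) = -1/((k + 5)*(k + 6))
s_(k+1) − s_k = 2/(k**3 + 15*k**2 + 74*k + 120)
(s_(k+1) − s_k) − t_k = 0

valid (s_(k+1) − s_k reduces to t_k)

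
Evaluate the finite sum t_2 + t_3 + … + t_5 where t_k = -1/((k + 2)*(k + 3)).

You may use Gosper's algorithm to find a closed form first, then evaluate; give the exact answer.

Σ = -1/8

t_(k+1)/t_k = (k + 2)/(k + 4).
Gosper form: A/B · C(k+1)/C(k) with A=k + 2, B=k + 4, C=1.
Set up (k + 2)·f(k+1) − (k + 3)·f(k) − (1) = 0.
From deg A=1, deg B=1, deg C=0: d=1.
Solving with deg f ≤ 1: f(k) = k/2.
So s_k = (B(k−1)f/C)·t_k = (k*(k + 3)/2)·t_k = -k/(2*k + 4).
Verify: -1/(k**2 + 5*k + 6) matches t_k.
Telescoping: Σ = s_(6) − s_(2) = -3/8 − (-1/4) = -1/8.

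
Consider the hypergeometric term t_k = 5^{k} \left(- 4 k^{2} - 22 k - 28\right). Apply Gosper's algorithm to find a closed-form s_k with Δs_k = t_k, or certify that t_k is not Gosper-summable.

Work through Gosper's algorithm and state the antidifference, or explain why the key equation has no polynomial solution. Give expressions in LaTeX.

Step 1: r(k) = 5*(2*k**2 + 15*k + 27)/(2*k**2 + 11*k + 14).
Factor: A=5; B=1; C=k**2 + 11*k/2 + 7.
Solve (5)·f(k+1) − (1)·f(k) = k**2 + 11*k/2 + 7.
From deg A=0, deg B=0, deg C=2: d=2.
Coefficient equations give f(k) = (k + 1)*(k + 2)/4.
R(k) = B(k−1)·f(k)/C(k) = (k + 1)/(2*(2*k + 7)); s_k = R·t_k = 5**k*(-k**2 - 3*k - 2).
Δs = 5**k*(-4*k**2 - 22*k - 28), as required.

s_k = 5^{k} \left(- k^{2} - 3 k - 2\right)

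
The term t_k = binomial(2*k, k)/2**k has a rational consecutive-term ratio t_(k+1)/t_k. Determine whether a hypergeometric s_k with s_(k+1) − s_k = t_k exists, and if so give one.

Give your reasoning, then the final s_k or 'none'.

The ratio is (2*k + 1)/(k + 1).
Take A(k)=2*k + 1, B(k)=k + 1, C(k)=1.
Need (2*k + 1)·f(k+1) − (k)·f(k) = 1.
d = -1 from the (1,1,0) case.
Bound -1 < 0, so the key equation has no polynomial solution.

not Gosper-summable; s_k does not exist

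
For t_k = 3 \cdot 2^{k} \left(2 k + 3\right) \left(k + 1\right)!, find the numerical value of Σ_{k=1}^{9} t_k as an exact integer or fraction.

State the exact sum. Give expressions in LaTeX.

r(k) = 2*(k + 2)*(2*k + 5)/(2*k + 3) after simplifying.
Gosper form: A/B · C(k+1)/C(k) with A=2*k + 4, B=1, C=k + 3/2.
Set up (2*k + 4)·f(k+1) − (1)·f(k) − (k + 3/2) = 0.
d = 0 from the (1,0,1) case.
A polynomial solution: f(k) = 1/2.
Certificate R = B(k−1)f/C = 1/(2*k + 3) gives s_k = 3*2**k*factorial(k + 1).
Check: Δs_k = 3*2**k*(2*k + 3)*factorial(k + 1). ✓
Evaluate s at k=10 and k=1: 122624409600 and 12; difference 122624409588.

Σ = 122624409588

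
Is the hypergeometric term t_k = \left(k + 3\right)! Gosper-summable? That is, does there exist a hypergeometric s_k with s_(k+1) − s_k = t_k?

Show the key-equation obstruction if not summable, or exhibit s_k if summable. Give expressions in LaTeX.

Ratio r(k) = k + 4.
So A=k + 4 and B=1, with C=1.
Key eq: (k + 4)·f(k+1) = (1)·f(k) + (1).
Degrees (1,0,0) ⇒ d ≤ -1.
deg f ≤ -1 is impossible — no certificate.

No; the degree bound rules out any f.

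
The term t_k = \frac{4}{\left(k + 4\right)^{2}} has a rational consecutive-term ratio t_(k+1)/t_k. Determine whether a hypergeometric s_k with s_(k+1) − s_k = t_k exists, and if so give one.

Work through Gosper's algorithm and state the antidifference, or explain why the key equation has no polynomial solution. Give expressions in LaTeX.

none (Gosper's algorithm certifies no s_k)

Ratio r(k) = (k + 4)**2/(k + 5)**2.
Normal form (A,B,C) = (k**2 + 8*k + 16, k**2 + 10*k + 25, 1).
f must satisfy (k**2 + 8*k + 16)·f(k+1) − (k**2 + 8*k + 16)·f(k) = 1.
Bound: deg f ≤ 0.
Put f(k) = c0: A·f(k+1) − B(k−1)·f(k) − C = -1; need -1 = 0 — inconsistent ⇒ no f, not summable.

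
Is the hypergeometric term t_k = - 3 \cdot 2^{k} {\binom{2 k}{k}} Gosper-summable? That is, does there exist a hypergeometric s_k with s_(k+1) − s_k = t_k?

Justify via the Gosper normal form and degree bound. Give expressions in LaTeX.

No; the degree bound rules out any f.

The ratio is 4*(2*k + 1)/(k + 1).
A = 8*k + 4, B = k + 1, C = 1.
Set up (8*k + 4)·f(k+1) − (k)·f(k) − (1) = 0.
Bound: deg f ≤ -1.
d = -1 < 0 ⇒ no nonzero polynomial f; not summable.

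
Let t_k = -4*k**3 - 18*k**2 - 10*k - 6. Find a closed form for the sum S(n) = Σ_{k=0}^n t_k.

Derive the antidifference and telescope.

S(n) = -n**4 - 8*n**3 - 15*n**2 - 14*n - 6

t_(k+1)/t_k = (2*k**3 + 15*k**2 + 29*k + 19)/(2*k**3 + 9*k**2 + 5*k + 3).
So A=1 and B=1, with C=k**3 + 9*k**2/2 + 5*k/2 + 3/2.
Set up (1)·f(k+1) − (1)·f(k) − (k**3 + 9*k**2/2 + 5*k/2 + 3/2) = 0.
From deg A=0, deg B=0, deg C=3: d=4.
Solve for f: f(k) = k*(k**3 + 4*k**2 - 3*k + 4)/4 (degree 4 ≤ 4).
Then R = B(k−1)f/C = k*(k**3 + 4*k**2 - 3*k + 4)/(2*(2*k**3 + 9*k**2 + 5*k + 3)), so s_k = R(k)·t_k = k*(-k**3 - 4*k**2 + 3*k - 4).
Δs = -4*k**3 - 18*k**2 - 10*k - 6, as required.
Σ_(k=0)^n t_k = s_(n+1) − s_(0) = (-n**4 - 8*n**3 - 15*n**2 - 14*n - 6) − (0), i.e. -n**4 - 8*n**3 - 15*n**2 - 14*n - 6.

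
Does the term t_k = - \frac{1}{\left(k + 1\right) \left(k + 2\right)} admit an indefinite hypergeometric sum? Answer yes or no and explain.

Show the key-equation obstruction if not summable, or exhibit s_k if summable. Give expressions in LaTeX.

t_(k+1)/t_k = (k + 1)/(k + 3).
Normal form (A,B,C) = (k + 1, k + 3, 1).
f must satisfy (k + 1)·f(k+1) − (k + 2)·f(k) = 1.
Bound: deg f ≤ 1.
Solve for f: f(k) = k (degree 1 ≤ 1).
Certificate R = B(k−1)f/C = k*(k + 2) gives s_k = -k/(k + 1).
Verify: -1/(k**2 + 3*k + 2) matches t_k.

Yes. s_k = - \frac{k}{k + 1}.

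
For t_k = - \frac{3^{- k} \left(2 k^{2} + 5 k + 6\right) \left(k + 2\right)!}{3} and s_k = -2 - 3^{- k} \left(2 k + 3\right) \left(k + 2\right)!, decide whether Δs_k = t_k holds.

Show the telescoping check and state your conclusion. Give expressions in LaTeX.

valid (s_(k+1) − s_k reduces to t_k)

s_(k+1) = -3**(-k - 1)*(2*k + 5)*factorial(k + 3) - 2
s_(k+1) − s_k = -(2*k**2 + 5*k + 6)*factorial(k + 2)/(3*3**k)
(s_(k+1) − s_k) − t_k = 0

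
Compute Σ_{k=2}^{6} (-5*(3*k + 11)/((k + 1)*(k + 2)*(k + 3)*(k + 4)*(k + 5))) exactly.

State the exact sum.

Σ = -25/396

Step 1: r(k) = (k + 1)*(3*k + 14)/((k + 6)*(3*k + 11)).
A = k + 1, B = k + 6, C = k + 11/3.
Need (k + 1)·f(k+1) − (k + 5)·f(k) = k + 11/3.
From deg A=1, deg B=1, deg C=1: d=4.
Solve for f: f(k) = k*(k + 3)*(k**2 + 7*k + 14)/24 (degree 4 ≤ 4).
R(k) = B(k−1)·f(k)/C(k) = k*(k + 3)*(k + 5)*(k**2 + 7*k + 14)/(8*(3*k + 11)); s_k = R·t_k = 5*k*(-k**2 - 7*k - 14)/(8*(k**3 + 7*k**2 + 14*k + 8)).
Δs = 5*(-3*k - 11)/(k**5 + 15*k**4 + 85*k**3 + 225*k**2 + 274*k + 120), as required.
Telescoping: Σ = s_(7) − s_(2) = -245/396 − (-5/9) = -25/396.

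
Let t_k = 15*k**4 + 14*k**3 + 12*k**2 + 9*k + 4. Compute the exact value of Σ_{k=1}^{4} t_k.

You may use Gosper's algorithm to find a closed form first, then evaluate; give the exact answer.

Σ = 7176

Compute t_(k+1)/t_k: get (15*k**4 + 74*k**3 + 144*k**2 + 135*k + 54)/(15*k**4 + 14*k**3 + 12*k**2 + 9*k + 4).
Normal form (A,B,C) = (1, 1, k**4 + 14*k**3/15 + 4*k**2/5 + 3*k/5 + 4/15).
Need (1)·f(k+1) − (1)·f(k) = k**4 + 14*k**3/15 + 4*k**2/5 + 3*k/5 + 4/15.
From deg A=0, deg B=0, deg C=4: d=5.
Coefficient equations give f(k) = k*(3*k**4 - 4*k**3 + 2*k**2 + 2*k + 1)/15.
R(k) = B(k−1)·f(k)/C(k) = k*(3*k**4 - 4*k**3 + 2*k**2 + 2*k + 1)/(15*k**4 + 14*k**3 + 12*k**2 + 9*k + 4); s_k = R·t_k = k*(3*k**4 - 4*k**3 + 2*k**2 + 2*k + 1).
Δs = 15*k**4 + 14*k**3 + 12*k**2 + 9*k + 4, as required.
Σ_(k=1)^(4) t_k = s_(5) − s_(1) = 7180 − (4) = 7176.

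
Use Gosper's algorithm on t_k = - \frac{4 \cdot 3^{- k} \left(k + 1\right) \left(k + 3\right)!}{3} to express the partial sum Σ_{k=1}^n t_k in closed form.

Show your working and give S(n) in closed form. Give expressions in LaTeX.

Ratio r(k) = (k + 2)*(k + 4)/(3*(k + 1)).
Gosper form: A/B · C(k+1)/C(k) with A=k/3 + 4/3, B=1, C=k + 1.
f must satisfy (k/3 + 4/3)·f(k+1) − (1)·f(k) = k + 1.
d = 0 from the (1,0,1) case.
Solve for f: f(k) = 3 (degree 0 ≤ 0).
Get s_k = R·t_k = -4*factorial(k + 3)/3**k with R(k) = B(k−1)f(k)/C(k) = 3/(k + 1).
Verify: -4*(k + 1)*factorial(k + 3)/(3*3**k) matches t_k.
Telescope: S(n) = s_(n+1) − s_(1) = -4*3**(-n - 1)*factorial(n + 4) − (-32) = 32 - 4*factorial(n + 4)/(3*3**n).

S(n) = 32 - \frac{4 \cdot 3^{- n} \left(n + 4\right)!}{3}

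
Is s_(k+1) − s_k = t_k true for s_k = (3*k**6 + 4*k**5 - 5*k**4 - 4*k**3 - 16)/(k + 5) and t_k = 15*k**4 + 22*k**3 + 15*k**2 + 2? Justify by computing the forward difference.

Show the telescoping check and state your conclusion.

Invalid: residual 3*(-12*k**5 - 99*k**4 - 126*k**3 - 77*k**2 + 2*k - 18)/(k**2 + 11*k + 30) ≠ 0.

s_(k+1) = (3*(k + 1)**6 + 4*(k + 1)**5 - 5*(k + 1)**4 - 4*(k + 1)**3 - 16)/(k + 6)
s_(k+1) − s_k = (15*k**6 + 151*k**5 + 410*k**4 + 447*k**3 + 221*k**2 + 28*k + 6)/(k**2 + 11*k + 30)
(s_(k+1) − s_k) − t_k = 3*(-12*k**5 - 99*k**4 - 126*k**3 - 77*k**2 + 2*k - 18)/(k**2 + 11*k + 30)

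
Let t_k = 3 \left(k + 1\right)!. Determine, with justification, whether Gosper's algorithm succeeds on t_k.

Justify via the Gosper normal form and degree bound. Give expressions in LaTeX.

Ratio r(k) = k + 2.
Normal form (A,B,C) = (k + 2, 1, 1).
f must satisfy (k + 2)·f(k+1) − (1)·f(k) = 1.
d = -1 from the (1,0,0) case.
deg f ≤ -1 is impossible — no certificate.

No; the degree bound rules out any f.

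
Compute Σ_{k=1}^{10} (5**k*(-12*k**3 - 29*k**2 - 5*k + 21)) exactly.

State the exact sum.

Σ = -171142578150

The ratio is 5*(12*k**3 + 65*k**2 + 99*k + 25)/(12*k**3 + 29*k**2 + 5*k - 21).
Take A(k)=5, B(k)=1, C(k)=k**3 + 29*k**2/12 + 5*k/12 - 7/4.
f must satisfy (5)·f(k+1) − (1)·f(k) = k**3 + 29*k**2/12 + 5*k/12 - 7/4.
d = 3 from the (0,0,3) case.
A polynomial solution: f(k) = (3*k**3 - 4*k**2 - 4)/12.
Certificate R = B(k−1)f/C = (3*k**3 - 4*k**2 - 4)/(12*k**3 + 29*k**2 + 5*k - 21) gives s_k = 5**k*(-3*k**3 + 4*k**2 + 4).
Check: Δs_k = 5**k*(-12*k**3 - 29*k**2 - 5*k + 21). ✓
Sum = s_(11) − s_(1); s_(11) = -171142578125, s_(1) = 25 ⇒ -171142578150.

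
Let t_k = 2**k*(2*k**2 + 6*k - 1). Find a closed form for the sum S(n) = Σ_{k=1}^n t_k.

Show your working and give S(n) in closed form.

S(n) = 4*2**n*n**2 + 4*2**n*n - 2*2**n + 2

r(k) = 2*(2*k**2 + 10*k + 7)/(2*k**2 + 6*k - 1) after simplifying.
A = 2, B = 1, C = k**2 + 3*k - 1/2.
Solve (2)·f(k+1) − (1)·f(k) = k**2 + 3*k - 1/2.
d = 2 from the (0,0,2) case.
Coefficient equations give f(k) = (2*k**2 - 2*k - 1)/2.
So s_k = (B(k−1)f/C)·t_k = ((2*k**2 - 2*k - 1)/(2*k**2 + 6*k - 1))·t_k = 2**k*(2*k**2 - 2*k - 1).
Verify: 2**k*(2*k**2 + 6*k - 1) matches t_k.
Σ_(k=1)^n t_k = s_(n+1) − s_(1) = (2**(n + 1)*(2*n**2 + 2*n - 1)) − (-2), i.e. 4*2**n*n**2 + 4*2**n*n - 2*2**n + 2.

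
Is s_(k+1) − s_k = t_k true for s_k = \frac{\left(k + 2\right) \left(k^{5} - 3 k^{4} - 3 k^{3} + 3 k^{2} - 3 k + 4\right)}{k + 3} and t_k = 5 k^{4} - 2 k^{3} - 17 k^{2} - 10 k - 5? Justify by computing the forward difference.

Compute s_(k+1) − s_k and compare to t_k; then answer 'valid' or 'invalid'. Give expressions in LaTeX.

s_(k+1) = (k**6 + 5*k**5 + k**4 - 29*k**3 - 55*k**2 - 40*k - 3)/(k + 4)
s_(k+1) − s_k = (5*k**6 + 29*k**5 + 13*k**4 - 133*k**3 - 215*k**2 - 123*k - 41)/(k**2 + 7*k + 12)
(s_(k+1) − s_k) − t_k = (-4*k**5 - 16*k**4 + 20*k**3 + 64*k**2 + 32*k + 19)/(k**2 + 7*k + 12)

Invalid: residual \frac{- 4 k^{5} - 16 k^{4} + 20 k^{3} + 64 k^{2} + 32 k + 19}{k^{2} + 7 k + 12} ≠ 0.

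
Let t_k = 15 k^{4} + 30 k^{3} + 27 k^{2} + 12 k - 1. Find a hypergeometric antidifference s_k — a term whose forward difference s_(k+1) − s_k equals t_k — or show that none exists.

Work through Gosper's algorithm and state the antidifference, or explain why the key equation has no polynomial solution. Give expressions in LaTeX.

t_(k+1)/t_k = (15*k**4 + 90*k**3 + 207*k**2 + 216*k + 83)/(15*k**4 + 30*k**3 + 27*k**2 + 12*k - 1).
Normal form (A,B,C) = (1, 1, k**4 + 2*k**3 + 9*k**2/5 + 4*k/5 - 1/15).
Set up (1)·f(k+1) − (1)·f(k) − (k**4 + 2*k**3 + 9*k**2/5 + 4*k/5 - 1/15) = 0.
deg f ≤ 5 (via 0,0,4).
A polynomial solution: f(k) = k*(3*k**4 - k**2 - 3)/15.
Get s_k = R·t_k = k*(3*k**4 - k**2 - 3) with R(k) = B(k−1)f(k)/C(k) = k*(3*k**4 - k**2 - 3)/(15*k**4 + 30*k**3 + 27*k**2 + 12*k - 1).
Δs = 15*k**4 + 30*k**3 + 27*k**2 + 12*k - 1, as required.

s_k = k \left(3 k^{4} - k^{2} - 3\right)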